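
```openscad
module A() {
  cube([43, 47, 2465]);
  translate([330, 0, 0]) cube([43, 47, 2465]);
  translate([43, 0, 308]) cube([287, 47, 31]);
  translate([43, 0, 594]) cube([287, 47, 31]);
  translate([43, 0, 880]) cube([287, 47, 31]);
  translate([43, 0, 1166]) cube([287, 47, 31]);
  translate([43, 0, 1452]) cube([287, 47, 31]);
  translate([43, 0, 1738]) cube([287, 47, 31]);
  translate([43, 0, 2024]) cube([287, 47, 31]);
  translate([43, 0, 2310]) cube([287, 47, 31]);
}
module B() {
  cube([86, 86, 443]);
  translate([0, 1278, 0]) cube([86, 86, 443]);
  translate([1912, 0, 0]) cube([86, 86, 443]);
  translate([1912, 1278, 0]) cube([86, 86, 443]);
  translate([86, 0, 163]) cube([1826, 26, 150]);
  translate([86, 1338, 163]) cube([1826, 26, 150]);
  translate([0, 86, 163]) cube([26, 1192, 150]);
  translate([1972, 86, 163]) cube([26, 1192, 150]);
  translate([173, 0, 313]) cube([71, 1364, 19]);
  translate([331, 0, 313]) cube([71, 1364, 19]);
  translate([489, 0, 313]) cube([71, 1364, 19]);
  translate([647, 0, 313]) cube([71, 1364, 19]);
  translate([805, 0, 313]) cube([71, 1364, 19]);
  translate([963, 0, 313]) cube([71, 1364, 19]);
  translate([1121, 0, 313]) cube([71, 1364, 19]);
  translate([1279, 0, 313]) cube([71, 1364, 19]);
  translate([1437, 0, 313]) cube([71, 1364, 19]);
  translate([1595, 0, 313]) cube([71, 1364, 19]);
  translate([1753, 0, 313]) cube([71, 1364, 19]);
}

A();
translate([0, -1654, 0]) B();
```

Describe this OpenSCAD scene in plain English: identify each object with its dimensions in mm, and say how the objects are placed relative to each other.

A is a wooden ladder with two side rails of 43×47 mm section and 2465 mm height, set 373 mm apart overall. Between them run 8 rectangular rungs (47 mm deep, 31 mm thick), front faces flush with the rails' −y face. The bottom of the first rung is 308 mm above the floor and each subsequent rung is 286 mm higher than the one below.

B is a bed frame 1998 mm long (x) by 1364 mm wide (y). Four 86×86 mm corner posts, 443 mm tall, at the corners of the footprint. Four rails of 26 mm thickness and 150 mm height run between adjacent posts with their undersides at z = 163 mm, their outer faces flush with the outside of the frame (the two x-running rails run between the posts' inner faces; the two y-running rails run between the posts' inner faces). 11 slats, each 71 mm wide (x) and 19 mm thick, lie across the top of the two x-running rails, running the full 1364 mm width of the frame in y; the slats are evenly spaced along x between the inner faces of the end posts with equal gaps (rounded down to the nearest mm) at the −x end and between each pair — any rounding remainder accumulates at the +x end.

The bed frame is on the floor beside the ladder on its −y side.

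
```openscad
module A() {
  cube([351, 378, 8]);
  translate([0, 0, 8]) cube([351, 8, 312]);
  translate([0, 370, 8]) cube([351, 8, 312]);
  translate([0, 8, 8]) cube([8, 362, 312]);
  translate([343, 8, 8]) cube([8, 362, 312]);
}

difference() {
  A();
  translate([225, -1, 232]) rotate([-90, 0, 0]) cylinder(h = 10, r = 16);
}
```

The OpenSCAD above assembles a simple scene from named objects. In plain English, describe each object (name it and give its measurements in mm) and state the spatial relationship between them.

A is an open-topped rectangular box: outside dimensions 351×378×320 mm, with a uniform wall and base thickness of 8 mm. The base is a full 351×378 slab on the floor; four walls sit on top of the base. The front and back walls (the −y and +y sides) span the full width; the two side walls fit between them.

The open box has a circular hole of radius 16 mm through its front wall, centred at (x = 225, z = 232).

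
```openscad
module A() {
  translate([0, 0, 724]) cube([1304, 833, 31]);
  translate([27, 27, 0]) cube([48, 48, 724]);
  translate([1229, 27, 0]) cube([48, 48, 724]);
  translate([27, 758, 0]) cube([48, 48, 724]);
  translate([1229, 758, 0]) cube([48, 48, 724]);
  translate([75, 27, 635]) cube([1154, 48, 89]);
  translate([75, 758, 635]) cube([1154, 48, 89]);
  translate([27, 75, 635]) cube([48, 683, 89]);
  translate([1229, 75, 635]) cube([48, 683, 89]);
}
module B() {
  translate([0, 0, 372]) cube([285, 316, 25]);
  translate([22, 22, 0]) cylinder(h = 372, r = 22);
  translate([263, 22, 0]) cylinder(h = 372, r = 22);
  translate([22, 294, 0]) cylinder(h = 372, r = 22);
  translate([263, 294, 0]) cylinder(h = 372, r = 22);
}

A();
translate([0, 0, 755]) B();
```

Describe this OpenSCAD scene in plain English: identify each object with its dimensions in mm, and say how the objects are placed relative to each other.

A is a table with a 1304×833 mm rectangular top, 31 mm thick, top surface at z = 755 mm, supported by four 48×48 mm square legs, each inset 27 mm from the nearest pair of top edges, running from the floor. Four apron rails, 48 mm thick and 89 mm tall, run between adjacent legs with their top edges flush with the underside of the top and their outer faces flush with the legs' outer faces.

B is a simple wooden stool: a rectangular seat 285 mm (x) by 316 mm (y), 25 mm thick, top face at z = 397 mm, on four round legs, each 44 mm in diameter. The legs rest on z = 0, each leg's axis is inset half a diameter from the nearest pair of seat edges (so the leg's bounding box is flush with the corner).

The stool is on top of the table.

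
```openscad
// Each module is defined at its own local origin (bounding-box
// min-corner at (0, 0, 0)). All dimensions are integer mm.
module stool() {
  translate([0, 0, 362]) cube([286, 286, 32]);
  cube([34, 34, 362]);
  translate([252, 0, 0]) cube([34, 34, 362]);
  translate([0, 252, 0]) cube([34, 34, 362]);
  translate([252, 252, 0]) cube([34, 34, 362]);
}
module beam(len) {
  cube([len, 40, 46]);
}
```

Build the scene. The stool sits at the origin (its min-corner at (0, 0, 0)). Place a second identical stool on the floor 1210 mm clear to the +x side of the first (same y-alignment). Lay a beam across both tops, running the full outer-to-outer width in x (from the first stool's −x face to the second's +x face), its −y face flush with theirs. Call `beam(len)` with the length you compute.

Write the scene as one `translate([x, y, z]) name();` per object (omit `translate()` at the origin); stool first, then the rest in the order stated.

stool();
translate([1496, 0, 0]) stool();
translate([0, 0, 394]) beam(1782);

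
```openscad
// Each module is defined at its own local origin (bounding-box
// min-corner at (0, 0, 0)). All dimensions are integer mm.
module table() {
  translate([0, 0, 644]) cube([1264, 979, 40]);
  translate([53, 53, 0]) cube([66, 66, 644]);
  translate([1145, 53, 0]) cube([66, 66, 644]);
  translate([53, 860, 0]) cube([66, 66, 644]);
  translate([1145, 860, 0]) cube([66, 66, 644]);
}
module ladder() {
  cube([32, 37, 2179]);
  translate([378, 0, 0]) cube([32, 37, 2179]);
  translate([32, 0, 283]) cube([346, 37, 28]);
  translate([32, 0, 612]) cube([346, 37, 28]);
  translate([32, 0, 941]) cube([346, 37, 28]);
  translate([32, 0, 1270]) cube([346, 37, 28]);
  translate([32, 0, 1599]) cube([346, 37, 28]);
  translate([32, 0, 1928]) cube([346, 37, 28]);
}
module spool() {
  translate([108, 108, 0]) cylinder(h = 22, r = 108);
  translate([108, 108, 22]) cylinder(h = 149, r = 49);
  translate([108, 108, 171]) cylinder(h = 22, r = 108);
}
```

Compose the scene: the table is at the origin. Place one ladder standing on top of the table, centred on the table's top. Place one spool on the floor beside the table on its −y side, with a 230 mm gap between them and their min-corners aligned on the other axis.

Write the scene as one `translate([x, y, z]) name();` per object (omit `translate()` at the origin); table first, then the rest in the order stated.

table();
translate([427, 471, 684]) ladder();
translate([0, -446, 0]) spool();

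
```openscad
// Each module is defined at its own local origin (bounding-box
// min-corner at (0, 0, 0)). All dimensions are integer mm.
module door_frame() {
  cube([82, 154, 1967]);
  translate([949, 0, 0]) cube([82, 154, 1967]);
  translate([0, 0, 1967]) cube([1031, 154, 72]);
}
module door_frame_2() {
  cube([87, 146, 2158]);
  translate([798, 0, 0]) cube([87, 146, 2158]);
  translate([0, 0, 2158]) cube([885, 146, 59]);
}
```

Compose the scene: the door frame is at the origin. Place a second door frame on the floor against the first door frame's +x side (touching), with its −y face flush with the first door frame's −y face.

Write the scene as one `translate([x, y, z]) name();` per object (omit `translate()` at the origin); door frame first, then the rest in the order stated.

door_frame();
translate([1031, 0, 0]) door_frame_2();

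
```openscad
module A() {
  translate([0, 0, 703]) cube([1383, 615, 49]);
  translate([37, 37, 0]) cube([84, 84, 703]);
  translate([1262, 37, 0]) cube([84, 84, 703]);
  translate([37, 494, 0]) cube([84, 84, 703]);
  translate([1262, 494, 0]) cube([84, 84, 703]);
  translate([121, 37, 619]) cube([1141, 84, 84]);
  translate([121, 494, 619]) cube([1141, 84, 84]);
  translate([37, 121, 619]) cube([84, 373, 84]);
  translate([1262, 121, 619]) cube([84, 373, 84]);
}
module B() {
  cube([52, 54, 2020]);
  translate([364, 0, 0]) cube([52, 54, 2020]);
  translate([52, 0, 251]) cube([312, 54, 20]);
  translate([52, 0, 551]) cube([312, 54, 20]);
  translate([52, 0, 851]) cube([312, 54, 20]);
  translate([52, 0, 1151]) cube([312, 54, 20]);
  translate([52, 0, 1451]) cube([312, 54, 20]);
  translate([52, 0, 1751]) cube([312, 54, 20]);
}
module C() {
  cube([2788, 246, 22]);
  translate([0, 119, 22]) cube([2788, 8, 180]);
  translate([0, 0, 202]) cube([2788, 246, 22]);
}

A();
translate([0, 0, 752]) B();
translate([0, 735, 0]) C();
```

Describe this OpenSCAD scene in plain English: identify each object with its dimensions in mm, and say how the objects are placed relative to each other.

A is a rectangular dining table. The top is 1383×615×49 mm with its upper surface at z = 752 mm. It stands on four 84×84 mm square legs, each inset 37 mm from the nearest pair of top edges, running from the floor to the underside of the top. Four apron rails, 84 mm thick and 84 mm tall, run between adjacent legs with their top edges flush with the underside of the top and their outer faces flush with the legs' outer faces.

B is a straight ladder. Two 52×54 mm vertical rails, 2020 mm tall, stand 416 mm apart (outside-to-outside) with their front faces coplanar on the −y side. 6 rungs, each 54 mm deep and 20 mm tall, span between the inner faces of the rails, front faces flush with the rails. The lowest rung's underside is at z = 251 mm and rungs are spaced 300 mm apart (underside to underside).

C is an I-beam lying along x, 2788 mm long. Overall section height 224 mm. Two flanges 246 mm wide (y) and 22 mm thick, one on the floor and one at the top; a web 8 mm thick runs between them, centred on the flange width.

The ladder is on top of the table. The I-beam is on the floor beside the table on its +y side.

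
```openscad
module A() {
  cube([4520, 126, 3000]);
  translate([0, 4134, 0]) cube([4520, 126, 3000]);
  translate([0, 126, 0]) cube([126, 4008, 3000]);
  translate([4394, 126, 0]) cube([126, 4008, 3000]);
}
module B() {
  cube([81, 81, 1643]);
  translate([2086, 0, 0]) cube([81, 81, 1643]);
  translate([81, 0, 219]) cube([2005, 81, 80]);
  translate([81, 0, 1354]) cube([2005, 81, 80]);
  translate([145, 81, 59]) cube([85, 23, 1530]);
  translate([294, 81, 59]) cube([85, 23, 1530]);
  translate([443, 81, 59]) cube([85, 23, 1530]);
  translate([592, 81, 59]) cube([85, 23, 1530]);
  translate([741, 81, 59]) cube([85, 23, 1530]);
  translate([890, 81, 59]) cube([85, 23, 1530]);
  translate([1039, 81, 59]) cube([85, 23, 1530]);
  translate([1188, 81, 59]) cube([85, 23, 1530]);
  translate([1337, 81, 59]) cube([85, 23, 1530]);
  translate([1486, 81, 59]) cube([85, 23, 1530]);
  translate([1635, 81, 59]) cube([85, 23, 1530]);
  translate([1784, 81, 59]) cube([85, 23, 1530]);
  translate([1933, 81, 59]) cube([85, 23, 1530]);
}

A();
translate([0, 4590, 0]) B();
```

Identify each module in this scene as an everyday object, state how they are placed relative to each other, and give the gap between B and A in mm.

A is a house frame. B is a fence section. The fence section is on the floor beside the house frame on its +y side. The gap between the fence section and the house frame is 330 mm.

The fence section's nearest face is 330 mm from the house frame's +y face.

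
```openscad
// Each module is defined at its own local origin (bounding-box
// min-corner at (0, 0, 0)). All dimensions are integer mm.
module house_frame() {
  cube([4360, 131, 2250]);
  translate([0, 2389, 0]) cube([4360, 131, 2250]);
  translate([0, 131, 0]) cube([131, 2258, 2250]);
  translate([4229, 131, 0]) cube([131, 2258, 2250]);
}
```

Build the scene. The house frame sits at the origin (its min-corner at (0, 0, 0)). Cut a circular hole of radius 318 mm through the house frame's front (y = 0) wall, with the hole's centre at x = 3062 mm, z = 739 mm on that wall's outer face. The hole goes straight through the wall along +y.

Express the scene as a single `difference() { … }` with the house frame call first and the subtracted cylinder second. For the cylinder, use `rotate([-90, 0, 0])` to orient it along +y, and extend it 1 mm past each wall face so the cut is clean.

difference() {
  house_frame();
  translate([3062, -1, 739]) rotate([-90, 0, 0]) cylinder(h = 133, r = 318);
}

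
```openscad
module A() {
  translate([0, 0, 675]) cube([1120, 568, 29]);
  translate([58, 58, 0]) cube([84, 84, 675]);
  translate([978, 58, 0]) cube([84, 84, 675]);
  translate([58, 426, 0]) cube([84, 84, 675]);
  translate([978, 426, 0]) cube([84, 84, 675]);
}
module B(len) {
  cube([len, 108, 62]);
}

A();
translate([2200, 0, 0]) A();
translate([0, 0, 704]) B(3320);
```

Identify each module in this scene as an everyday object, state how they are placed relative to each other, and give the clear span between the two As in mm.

Second table starts at x = 2200; first ends at x = 1120; clear span = 2200 − 1120 = 1080 mm.

A is a table. B is a beam. A beam spans the tops of two tables. The clear span between the two tables is 1080 mm.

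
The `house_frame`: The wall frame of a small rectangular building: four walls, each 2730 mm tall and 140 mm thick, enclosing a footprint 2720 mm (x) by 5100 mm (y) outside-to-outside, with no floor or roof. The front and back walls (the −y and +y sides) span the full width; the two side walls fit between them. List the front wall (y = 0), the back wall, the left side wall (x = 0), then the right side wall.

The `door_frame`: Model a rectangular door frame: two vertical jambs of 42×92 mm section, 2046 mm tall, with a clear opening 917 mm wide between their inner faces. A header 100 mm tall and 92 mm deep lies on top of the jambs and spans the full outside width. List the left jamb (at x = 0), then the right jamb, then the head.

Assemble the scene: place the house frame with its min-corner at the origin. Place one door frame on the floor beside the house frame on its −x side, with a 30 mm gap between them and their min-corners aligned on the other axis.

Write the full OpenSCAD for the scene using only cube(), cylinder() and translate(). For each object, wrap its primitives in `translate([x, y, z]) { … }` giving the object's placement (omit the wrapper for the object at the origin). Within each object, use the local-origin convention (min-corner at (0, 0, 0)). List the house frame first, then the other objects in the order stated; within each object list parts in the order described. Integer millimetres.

cube([2720, 140, 2730]);
translate([0, 4960, 0]) cube([2720, 140, 2730]);
translate([0, 140, 0]) cube([140, 4820, 2730]);
translate([2580, 140, 0]) cube([140, 4820, 2730]);
translate([-1031, 0, 0]) {
  cube([42, 92, 2046]);
  translate([959, 0, 0]) cube([42, 92, 2046]);
  translate([0, 0, 2046]) cube([1001, 92, 100]);
}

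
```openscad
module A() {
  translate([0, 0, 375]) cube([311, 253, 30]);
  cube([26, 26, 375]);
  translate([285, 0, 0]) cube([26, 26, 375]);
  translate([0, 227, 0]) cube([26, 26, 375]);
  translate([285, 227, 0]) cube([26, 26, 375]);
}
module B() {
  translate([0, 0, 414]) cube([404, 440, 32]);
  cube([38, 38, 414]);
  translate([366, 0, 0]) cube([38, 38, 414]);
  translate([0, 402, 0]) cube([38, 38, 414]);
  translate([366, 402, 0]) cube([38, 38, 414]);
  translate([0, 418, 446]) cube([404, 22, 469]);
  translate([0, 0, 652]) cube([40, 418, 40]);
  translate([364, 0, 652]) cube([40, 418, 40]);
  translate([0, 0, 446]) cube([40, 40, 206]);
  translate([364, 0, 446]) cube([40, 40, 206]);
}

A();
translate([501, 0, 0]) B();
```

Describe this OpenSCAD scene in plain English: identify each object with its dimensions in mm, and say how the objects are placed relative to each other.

A is a four-legged stool. The seat is 311×253 mm, 30 mm thick, top at z = 405 mm. It stands on four square legs, each 26×26 mm in cross-section, from z = 0 to the seat underside, each flush with a corner of the seat.

B is a chair. The seat is a 404×440×32 mm slab with its top at z = 446 mm, on four 38×38 mm corner legs (flush with the seat edges, standing on z = 0). A flat backrest 22 mm thick, 469 mm tall, spans the full seat width and rises from the seat top along its +y edge, rear face flush with the rear of the seat. Two armrests of 40×40 mm section run along each side from the seat's front edge to the front of the backrest, top faces 246 mm above the seat top and outer faces flush with the seat's x-edges; a 40×40 mm post under the front of each armrest stands on the seat at the front corner.

The chair is on the floor beside the stool on its +x side.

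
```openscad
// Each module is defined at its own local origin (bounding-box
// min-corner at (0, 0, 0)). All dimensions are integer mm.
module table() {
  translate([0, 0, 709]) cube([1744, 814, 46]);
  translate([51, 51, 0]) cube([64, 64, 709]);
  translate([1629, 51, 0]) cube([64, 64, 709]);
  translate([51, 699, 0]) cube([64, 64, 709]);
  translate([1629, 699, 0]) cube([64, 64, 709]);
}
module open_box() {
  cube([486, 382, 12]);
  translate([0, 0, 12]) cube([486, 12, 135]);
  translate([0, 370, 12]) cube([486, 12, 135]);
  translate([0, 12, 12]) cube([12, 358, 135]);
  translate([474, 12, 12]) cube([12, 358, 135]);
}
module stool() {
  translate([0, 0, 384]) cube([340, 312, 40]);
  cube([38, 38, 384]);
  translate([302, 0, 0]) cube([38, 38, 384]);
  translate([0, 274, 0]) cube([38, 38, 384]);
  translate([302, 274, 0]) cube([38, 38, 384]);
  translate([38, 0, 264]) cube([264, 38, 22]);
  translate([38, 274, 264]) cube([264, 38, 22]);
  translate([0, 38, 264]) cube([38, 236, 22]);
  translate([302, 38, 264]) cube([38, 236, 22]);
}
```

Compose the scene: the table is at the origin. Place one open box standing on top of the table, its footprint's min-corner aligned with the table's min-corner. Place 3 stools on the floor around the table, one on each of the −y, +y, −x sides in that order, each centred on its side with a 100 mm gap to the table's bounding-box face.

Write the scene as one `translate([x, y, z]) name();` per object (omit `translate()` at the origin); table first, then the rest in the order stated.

table();
translate([0, 0, 755]) open_box();
translate([702, -412, 0]) stool();
translate([702, 914, 0]) stool();
translate([-440, 251, 0]) stool();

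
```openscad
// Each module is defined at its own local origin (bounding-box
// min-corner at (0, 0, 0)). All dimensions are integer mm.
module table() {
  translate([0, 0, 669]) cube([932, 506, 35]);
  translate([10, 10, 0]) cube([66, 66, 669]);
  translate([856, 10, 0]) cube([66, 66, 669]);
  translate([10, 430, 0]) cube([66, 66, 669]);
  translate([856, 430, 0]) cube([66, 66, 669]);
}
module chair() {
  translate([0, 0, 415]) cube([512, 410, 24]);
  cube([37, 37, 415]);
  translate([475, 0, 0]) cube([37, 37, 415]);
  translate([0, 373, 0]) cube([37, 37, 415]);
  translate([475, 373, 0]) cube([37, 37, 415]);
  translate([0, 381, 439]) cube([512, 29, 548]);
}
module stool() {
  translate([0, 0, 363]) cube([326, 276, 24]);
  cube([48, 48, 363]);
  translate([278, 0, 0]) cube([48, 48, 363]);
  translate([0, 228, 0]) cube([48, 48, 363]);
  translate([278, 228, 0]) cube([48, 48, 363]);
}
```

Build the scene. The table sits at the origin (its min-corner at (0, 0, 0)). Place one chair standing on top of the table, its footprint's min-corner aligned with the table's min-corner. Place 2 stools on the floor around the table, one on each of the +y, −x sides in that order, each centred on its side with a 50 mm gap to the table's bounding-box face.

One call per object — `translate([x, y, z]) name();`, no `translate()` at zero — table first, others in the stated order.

table();
translate([0, 0, 704]) chair();
translate([303, 556, 0]) stool();
translate([-376, 115, 0]) stool();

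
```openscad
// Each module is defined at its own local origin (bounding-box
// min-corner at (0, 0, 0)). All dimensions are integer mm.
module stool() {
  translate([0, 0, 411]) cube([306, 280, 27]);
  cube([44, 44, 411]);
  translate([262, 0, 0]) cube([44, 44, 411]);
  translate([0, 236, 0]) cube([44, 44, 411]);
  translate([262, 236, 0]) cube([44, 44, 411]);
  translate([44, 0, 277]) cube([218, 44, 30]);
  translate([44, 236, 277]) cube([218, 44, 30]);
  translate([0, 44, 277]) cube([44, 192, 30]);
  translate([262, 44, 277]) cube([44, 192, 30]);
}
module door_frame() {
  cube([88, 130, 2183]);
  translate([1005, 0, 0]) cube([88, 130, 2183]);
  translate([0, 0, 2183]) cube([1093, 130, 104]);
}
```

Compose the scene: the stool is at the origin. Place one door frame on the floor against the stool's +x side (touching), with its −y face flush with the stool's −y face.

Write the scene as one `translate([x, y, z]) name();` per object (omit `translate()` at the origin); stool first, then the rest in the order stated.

stool();
translate([306, 0, 0]) door_frame();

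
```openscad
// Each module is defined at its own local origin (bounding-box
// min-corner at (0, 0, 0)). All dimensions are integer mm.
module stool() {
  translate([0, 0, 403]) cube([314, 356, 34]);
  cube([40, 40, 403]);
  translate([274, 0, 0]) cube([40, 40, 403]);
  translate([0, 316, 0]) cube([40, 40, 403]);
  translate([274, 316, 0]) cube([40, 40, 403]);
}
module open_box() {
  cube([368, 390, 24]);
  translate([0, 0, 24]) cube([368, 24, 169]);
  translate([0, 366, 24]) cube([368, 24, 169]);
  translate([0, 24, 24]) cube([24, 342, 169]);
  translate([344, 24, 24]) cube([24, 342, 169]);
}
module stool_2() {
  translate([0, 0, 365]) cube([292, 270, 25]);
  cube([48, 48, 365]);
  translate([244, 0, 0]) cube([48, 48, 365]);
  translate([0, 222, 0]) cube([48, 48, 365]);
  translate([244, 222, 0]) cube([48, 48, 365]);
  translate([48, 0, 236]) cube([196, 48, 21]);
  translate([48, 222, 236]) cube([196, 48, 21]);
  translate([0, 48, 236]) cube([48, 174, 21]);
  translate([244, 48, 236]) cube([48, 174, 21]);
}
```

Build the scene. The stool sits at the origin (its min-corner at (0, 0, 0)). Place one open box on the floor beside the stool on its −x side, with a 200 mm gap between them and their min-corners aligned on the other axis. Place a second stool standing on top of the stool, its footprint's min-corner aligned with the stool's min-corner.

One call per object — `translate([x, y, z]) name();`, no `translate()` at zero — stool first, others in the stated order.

stool();
translate([-568, 0, 0]) open_box();
translate([0, 0, 437]) stool_2();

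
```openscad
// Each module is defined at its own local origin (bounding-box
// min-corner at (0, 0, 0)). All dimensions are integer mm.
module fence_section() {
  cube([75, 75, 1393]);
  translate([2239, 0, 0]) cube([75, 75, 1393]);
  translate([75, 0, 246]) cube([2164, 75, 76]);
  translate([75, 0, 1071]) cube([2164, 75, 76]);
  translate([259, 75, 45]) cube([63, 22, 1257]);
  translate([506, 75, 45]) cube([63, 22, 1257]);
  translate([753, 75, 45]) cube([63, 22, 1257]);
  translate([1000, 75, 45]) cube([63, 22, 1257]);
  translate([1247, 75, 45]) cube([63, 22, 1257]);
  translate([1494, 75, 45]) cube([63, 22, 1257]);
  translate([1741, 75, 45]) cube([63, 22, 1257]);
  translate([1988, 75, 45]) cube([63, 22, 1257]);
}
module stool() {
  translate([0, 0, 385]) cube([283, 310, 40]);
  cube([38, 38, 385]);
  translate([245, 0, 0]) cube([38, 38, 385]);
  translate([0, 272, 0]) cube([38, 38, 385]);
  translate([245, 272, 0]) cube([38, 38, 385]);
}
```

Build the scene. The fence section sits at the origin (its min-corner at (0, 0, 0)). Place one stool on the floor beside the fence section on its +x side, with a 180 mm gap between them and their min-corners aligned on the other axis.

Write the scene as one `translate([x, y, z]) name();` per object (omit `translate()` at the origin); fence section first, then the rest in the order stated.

fence_section();
translate([2494, 0, 0]) stool();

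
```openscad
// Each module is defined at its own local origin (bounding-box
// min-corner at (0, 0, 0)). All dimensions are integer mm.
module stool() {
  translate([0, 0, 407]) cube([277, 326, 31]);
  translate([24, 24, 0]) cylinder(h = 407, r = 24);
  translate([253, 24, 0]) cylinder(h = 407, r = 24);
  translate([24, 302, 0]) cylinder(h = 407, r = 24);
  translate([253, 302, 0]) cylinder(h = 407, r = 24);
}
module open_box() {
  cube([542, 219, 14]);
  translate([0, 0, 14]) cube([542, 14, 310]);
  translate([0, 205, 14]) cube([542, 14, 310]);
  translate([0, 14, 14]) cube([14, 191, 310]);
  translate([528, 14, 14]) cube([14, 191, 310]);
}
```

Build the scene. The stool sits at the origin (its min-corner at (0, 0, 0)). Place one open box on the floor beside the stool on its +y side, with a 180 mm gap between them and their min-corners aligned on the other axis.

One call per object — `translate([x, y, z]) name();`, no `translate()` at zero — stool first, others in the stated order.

stool();
translate([0, 506, 0]) open_box();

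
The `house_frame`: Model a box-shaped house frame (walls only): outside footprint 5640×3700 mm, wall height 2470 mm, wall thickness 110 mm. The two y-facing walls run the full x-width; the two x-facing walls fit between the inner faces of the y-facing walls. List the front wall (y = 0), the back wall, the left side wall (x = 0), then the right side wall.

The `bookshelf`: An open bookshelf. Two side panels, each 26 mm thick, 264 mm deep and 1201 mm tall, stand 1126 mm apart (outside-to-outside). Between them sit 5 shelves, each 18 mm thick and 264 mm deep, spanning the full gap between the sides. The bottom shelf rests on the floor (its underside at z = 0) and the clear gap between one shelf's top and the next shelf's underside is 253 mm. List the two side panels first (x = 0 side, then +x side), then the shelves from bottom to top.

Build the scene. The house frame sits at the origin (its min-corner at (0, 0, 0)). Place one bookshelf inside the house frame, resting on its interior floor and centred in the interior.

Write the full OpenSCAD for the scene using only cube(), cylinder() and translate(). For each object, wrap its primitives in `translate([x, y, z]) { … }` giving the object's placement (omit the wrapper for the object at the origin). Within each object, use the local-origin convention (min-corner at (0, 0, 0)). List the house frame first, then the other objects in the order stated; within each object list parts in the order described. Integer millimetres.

cube([5640, 110, 2470]);
translate([0, 3590, 0]) cube([5640, 110, 2470]);
translate([0, 110, 0]) cube([110, 3480, 2470]);
translate([5530, 110, 0]) cube([110, 3480, 2470]);
translate([2257, 1718, 0]) {
  cube([26, 264, 1201]);
  translate([1100, 0, 0]) cube([26, 264, 1201]);
  translate([26, 0, 0]) cube([1074, 264, 18]);
  translate([26, 0, 271]) cube([1074, 264, 18]);
  translate([26, 0, 542]) cube([1074, 264, 18]);
  translate([26, 0, 813]) cube([1074, 264, 18]);
  translate([26, 0, 1084]) cube([1074, 264, 18]);
}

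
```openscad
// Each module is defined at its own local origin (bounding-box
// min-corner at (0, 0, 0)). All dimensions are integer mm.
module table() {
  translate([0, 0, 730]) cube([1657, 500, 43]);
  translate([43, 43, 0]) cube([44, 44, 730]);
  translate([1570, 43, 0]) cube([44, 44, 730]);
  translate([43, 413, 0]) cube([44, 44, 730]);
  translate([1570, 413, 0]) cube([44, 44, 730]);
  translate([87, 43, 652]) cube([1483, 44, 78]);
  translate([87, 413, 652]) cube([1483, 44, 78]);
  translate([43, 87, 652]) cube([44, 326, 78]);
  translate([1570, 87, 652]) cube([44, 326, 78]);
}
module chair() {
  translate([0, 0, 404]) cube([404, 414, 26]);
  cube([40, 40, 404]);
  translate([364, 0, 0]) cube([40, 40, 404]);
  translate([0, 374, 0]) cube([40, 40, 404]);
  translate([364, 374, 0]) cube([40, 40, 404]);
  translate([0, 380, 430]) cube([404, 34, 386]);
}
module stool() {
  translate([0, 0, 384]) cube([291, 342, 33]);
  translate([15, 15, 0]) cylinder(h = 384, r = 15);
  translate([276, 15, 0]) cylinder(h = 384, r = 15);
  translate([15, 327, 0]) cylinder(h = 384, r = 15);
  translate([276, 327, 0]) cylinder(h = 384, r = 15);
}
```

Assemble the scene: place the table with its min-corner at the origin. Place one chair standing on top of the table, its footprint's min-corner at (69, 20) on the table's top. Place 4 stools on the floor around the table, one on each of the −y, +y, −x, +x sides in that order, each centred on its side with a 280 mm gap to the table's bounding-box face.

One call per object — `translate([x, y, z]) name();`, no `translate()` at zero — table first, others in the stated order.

table();
translate([69, 20, 773]) chair();
translate([683, -622, 0]) stool();
translate([683, 780, 0]) stool();
translate([-571, 79, 0]) stool();
translate([1937, 79, 0]) stool();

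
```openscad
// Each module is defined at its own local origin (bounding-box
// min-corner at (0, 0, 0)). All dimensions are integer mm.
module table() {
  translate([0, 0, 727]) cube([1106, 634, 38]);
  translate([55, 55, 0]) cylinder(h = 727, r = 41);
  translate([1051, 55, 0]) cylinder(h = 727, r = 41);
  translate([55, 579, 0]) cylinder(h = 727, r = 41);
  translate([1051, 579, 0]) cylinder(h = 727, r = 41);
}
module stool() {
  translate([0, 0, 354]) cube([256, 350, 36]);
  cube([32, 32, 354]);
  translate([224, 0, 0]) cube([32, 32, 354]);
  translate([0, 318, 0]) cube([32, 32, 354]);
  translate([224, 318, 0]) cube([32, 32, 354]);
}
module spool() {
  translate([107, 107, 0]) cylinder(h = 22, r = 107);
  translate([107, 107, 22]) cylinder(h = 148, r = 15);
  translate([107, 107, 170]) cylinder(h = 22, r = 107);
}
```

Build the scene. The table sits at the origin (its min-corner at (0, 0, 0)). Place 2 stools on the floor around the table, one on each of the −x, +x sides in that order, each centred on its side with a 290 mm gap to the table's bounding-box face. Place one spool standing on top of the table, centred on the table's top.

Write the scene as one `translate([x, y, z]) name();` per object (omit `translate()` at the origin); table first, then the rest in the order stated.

table();
translate([-546, 142, 0]) stool();
translate([1396, 142, 0]) stool();
translate([446, 210, 765]) spool();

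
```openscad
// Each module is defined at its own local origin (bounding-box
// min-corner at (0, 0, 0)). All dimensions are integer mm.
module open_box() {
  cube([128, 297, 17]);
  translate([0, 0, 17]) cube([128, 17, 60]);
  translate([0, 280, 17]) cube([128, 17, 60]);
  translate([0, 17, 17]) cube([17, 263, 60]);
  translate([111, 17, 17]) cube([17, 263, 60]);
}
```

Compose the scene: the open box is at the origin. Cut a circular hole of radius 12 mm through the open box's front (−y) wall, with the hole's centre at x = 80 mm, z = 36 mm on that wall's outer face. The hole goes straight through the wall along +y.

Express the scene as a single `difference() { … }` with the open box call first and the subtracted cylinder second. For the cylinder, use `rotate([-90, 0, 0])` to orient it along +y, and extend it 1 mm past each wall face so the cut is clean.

difference() {
  open_box();
  translate([80, -1, 36]) rotate([-90, 0, 0]) cylinder(h = 19, r = 12);
}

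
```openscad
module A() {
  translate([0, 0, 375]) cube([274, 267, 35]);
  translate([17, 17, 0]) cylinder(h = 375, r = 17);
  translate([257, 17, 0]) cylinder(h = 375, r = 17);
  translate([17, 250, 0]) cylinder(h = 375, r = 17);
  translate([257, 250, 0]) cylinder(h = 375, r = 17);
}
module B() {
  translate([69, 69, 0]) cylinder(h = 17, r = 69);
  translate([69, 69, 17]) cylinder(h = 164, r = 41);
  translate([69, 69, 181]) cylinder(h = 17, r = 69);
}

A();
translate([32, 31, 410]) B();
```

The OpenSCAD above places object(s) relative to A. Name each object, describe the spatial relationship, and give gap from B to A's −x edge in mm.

The spool's min-x is at 32; the stool's min-x is 0; gap = 32 mm.

A is a stool. B is a spool. The spool is on top of the stool. The gap from the spool to the stool's −x edge is 32 mm.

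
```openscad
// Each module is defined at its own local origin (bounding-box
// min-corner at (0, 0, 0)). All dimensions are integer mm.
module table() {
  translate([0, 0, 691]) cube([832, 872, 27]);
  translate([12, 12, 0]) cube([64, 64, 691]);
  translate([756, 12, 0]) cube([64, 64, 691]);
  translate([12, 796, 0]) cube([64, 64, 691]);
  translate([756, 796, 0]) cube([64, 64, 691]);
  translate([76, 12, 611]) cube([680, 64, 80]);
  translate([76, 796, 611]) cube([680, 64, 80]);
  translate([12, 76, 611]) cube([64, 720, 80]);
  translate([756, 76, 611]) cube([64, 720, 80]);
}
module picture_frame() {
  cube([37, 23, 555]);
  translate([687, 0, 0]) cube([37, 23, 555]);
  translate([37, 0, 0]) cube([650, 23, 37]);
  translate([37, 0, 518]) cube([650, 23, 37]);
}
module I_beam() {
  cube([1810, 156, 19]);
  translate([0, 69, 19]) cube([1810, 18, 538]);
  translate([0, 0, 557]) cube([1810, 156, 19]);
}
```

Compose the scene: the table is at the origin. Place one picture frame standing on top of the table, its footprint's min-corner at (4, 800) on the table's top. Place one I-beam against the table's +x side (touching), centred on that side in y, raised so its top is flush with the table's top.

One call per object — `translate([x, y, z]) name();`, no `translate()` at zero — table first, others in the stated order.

table();
translate([4, 800, 718]) picture_frame();
translate([832, 358, 142]) I_beam();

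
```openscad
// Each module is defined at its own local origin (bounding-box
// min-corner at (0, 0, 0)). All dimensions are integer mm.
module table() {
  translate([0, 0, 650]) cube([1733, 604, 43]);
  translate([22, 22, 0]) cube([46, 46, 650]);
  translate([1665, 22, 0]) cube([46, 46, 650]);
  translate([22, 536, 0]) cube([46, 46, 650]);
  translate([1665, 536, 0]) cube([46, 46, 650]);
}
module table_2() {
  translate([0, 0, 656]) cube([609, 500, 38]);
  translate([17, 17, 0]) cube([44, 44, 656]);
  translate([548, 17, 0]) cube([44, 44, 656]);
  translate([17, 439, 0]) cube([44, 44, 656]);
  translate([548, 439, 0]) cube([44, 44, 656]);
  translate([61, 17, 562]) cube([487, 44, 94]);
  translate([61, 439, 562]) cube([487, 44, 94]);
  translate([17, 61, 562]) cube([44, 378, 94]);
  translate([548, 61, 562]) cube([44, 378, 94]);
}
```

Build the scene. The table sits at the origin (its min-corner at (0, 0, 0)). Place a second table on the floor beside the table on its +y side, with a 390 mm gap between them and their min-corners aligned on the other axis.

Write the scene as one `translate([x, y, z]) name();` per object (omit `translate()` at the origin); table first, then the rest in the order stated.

table();
translate([0, 994, 0]) table_2();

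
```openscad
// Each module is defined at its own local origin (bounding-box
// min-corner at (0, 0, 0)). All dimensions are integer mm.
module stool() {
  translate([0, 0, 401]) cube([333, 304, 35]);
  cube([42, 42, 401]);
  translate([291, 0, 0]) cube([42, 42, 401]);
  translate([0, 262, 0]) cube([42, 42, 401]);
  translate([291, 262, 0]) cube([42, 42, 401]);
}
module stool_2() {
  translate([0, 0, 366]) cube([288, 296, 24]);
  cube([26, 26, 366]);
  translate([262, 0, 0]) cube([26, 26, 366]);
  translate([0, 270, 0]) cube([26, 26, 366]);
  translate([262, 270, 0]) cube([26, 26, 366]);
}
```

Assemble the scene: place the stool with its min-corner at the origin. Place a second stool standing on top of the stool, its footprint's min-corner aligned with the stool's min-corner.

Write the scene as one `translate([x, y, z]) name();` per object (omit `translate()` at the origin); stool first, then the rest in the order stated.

stool();
translate([0, 0, 436]) stool_2();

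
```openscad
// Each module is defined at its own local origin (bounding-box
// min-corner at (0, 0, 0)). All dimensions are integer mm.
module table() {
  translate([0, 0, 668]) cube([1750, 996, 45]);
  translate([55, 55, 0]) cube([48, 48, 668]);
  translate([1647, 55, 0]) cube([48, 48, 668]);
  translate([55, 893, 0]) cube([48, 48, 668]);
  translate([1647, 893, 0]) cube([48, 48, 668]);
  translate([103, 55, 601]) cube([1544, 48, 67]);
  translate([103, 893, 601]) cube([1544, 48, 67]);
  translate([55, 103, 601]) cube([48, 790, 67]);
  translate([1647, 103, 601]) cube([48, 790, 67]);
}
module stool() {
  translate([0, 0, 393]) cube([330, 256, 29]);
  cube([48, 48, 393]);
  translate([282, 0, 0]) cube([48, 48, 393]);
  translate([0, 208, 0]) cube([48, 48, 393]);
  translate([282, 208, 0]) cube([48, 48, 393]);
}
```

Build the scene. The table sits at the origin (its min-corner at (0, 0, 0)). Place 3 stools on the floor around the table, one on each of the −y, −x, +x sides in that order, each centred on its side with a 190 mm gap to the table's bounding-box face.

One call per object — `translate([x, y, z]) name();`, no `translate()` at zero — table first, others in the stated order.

table();
translate([710, -446, 0]) stool();
translate([-520, 370, 0]) stool();
translate([1940, 370, 0]) stool();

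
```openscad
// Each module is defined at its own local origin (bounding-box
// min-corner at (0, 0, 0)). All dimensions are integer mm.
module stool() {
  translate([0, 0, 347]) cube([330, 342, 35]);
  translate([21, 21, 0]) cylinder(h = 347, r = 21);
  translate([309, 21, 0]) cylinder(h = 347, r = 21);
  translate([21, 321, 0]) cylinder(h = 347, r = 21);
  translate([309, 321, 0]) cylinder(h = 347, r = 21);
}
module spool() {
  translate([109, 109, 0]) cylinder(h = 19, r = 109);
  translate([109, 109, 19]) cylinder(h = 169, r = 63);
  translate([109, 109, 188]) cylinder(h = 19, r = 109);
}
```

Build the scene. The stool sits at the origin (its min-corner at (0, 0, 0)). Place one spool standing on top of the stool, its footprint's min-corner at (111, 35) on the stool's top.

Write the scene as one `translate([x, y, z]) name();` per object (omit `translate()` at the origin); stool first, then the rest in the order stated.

stool();
translate([111, 35, 382]) spool();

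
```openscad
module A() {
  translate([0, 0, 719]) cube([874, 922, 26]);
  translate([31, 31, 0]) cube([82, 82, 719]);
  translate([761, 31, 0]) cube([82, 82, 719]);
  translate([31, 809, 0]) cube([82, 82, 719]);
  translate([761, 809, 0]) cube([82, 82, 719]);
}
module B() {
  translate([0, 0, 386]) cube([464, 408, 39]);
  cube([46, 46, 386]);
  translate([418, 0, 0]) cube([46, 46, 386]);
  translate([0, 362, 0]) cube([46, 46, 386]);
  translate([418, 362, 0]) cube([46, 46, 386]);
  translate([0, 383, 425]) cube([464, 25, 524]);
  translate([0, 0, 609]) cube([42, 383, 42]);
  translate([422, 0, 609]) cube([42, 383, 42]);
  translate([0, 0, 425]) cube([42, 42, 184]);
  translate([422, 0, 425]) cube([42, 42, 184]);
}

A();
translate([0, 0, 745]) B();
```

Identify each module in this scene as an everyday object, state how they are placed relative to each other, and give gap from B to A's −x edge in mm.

The chair's min-x is at 0; the table's min-x is 0; gap = 0 mm.

A is a table. B is a chair. The chair is on top of the table. The gap from the chair to the table's −x edge is 0 mm.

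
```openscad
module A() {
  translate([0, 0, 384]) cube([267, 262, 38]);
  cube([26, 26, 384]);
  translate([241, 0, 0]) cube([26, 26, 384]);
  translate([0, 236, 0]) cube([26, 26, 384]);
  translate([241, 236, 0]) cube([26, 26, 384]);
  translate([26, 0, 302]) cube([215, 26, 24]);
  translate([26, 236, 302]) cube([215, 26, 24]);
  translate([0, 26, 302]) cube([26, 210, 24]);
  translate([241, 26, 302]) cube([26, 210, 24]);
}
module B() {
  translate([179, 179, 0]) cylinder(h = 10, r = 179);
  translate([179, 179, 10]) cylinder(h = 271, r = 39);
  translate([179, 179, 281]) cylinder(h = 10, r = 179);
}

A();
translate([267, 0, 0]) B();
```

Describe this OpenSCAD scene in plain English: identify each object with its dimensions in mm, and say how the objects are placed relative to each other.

A is a four-legged stool. The seat is a 267×262×38 mm slab whose top surface is at z = 422 mm; four square legs, each 26×26 mm in cross-section, run from the floor (z = 0) to the underside of the seat, each flush with a corner of the seat. Four stretchers, 26 mm wide and 24 mm tall, connect adjacent legs with their undersides at z = 302 mm, each running between the inner faces of the legs it joins and aligned with the legs' outer faces on the other axis.

B is a spool: two coaxial disc flanges of radius 179 mm and thickness 10 mm, joined by a core cylinder of radius 39 mm and height 271 mm. The lower flange rests on z = 0 and the three cylinders share a vertical axis.

The spool is against the stool's +x side, with their −y faces flush.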